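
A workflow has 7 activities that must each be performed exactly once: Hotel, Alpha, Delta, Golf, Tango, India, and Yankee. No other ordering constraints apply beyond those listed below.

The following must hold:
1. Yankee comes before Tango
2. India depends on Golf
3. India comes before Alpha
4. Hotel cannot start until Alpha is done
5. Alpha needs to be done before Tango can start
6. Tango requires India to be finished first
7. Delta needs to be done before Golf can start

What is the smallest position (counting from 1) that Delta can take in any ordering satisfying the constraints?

1

Nothing is required before Delta; it can be the very first activity.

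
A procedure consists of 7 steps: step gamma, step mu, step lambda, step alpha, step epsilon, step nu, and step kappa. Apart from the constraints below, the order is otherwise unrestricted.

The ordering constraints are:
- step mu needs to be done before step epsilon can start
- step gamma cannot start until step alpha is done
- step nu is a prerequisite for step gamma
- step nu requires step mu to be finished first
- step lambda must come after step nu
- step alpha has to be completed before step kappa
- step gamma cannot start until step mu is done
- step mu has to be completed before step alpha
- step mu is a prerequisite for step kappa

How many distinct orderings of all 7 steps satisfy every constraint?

96

Step mu is the only step with nothing required before it, so every ordering starts there.
Systematically extending each partial ordering one step at a time and counting, there are 96 complete orderings.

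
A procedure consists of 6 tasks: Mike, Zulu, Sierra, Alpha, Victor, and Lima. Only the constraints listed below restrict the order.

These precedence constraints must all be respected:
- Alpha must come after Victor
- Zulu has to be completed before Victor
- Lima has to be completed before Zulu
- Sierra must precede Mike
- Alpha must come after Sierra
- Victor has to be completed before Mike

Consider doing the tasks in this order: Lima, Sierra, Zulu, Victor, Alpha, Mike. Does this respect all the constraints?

Yes

Checking each listed constraint against this order: for instance, Sierra is in position 2 and Mike in position 6, so that constraint holds — and the remaining constraints check out the same way.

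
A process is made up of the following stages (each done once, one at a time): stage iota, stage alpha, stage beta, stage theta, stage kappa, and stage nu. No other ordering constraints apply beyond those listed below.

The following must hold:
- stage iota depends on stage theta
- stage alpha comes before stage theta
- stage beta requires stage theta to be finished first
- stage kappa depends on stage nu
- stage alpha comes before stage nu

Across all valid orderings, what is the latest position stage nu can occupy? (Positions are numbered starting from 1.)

5

The only stage forced after stage nu (directly or by a chain) is stage kappa.
With 1 mandatory successor out of 6 stages total, the latest slot for stage nu is 6−1 = 5, and it's reachable by doing all non-successors before stage nu.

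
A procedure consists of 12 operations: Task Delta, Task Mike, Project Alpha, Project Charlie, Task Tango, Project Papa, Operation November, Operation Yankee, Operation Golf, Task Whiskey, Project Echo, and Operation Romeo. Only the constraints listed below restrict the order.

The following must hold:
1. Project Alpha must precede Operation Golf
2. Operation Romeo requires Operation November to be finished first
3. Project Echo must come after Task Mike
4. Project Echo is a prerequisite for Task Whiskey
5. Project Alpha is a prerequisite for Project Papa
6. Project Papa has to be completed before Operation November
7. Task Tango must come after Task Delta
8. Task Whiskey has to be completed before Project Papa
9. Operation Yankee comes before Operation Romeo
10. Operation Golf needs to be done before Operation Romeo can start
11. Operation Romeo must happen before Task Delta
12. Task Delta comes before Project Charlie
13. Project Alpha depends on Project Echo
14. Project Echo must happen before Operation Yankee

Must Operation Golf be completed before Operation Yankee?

No

Nothing in the constraints links Operation Golf and Operation Yankee; they are unordered relative to each other.
So Operation Golf can come before Operation Yankee or after — it is not forced.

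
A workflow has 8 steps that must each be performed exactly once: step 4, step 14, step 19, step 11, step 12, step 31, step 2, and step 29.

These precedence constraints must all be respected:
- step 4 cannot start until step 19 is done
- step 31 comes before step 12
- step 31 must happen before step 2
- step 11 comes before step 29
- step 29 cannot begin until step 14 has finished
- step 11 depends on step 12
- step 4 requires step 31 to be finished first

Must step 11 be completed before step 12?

No

In fact the dependencies run the other way: step 12 → step 11.
So step 11 does not have to come before step 12 — it cannot.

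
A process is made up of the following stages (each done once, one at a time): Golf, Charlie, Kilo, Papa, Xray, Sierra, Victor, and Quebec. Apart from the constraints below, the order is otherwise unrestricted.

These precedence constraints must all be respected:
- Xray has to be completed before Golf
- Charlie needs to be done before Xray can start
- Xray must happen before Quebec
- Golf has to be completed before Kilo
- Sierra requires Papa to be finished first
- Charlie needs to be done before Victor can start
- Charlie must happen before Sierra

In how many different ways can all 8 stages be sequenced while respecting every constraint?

405

The stages with no prerequisites are Charlie, Papa; any of them can be placed first.
Systematically extending each partial ordering one stage at a time and counting, there are 405 complete orderings.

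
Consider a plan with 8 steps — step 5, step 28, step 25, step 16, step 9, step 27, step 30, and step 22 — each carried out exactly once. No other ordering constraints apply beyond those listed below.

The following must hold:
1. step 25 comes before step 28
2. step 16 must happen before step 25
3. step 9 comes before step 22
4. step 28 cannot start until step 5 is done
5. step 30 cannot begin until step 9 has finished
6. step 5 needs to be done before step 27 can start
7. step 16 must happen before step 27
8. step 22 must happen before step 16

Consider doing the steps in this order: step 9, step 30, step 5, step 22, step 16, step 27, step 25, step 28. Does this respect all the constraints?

Yes

Every stated constraint is respected: step 5 sits at position 3, ahead of step 28 at position 8, and each of the other listed pairs likewise has the predecessor earlier in the sequence.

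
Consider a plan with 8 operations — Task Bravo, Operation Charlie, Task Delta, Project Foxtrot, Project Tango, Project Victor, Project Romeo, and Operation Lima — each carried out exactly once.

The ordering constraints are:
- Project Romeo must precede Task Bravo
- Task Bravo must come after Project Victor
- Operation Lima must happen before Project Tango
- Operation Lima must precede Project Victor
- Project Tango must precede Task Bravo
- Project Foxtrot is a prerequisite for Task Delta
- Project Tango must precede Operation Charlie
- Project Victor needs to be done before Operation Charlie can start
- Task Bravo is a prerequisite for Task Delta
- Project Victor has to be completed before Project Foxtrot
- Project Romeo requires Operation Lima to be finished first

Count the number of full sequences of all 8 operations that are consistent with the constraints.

Operation Lima is the only operation with nothing required before it, so every ordering starts there.
Counting all ways to extend the partial order to a total order gives 75.

75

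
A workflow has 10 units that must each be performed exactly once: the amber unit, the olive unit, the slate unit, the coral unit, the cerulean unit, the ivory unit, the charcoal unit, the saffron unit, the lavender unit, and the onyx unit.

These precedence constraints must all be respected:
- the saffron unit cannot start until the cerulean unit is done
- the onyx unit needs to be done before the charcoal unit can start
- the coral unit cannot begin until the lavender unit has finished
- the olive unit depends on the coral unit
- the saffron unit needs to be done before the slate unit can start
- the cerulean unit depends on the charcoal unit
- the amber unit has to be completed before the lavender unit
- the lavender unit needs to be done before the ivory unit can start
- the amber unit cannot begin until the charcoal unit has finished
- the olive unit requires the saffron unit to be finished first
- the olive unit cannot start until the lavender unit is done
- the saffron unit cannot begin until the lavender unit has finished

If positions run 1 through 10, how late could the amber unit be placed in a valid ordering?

Every unit that must follow the amber unit has to come after it. Tracing all chains starting from the amber unit, those units are: the olive unit, the slate unit, the coral unit, the ivory unit, the saffron unit, the lavender unit — 6 in total.
So at least 6 units follow the amber unit, putting the amber unit no later than position 4. That position is achievable by scheduling everything else first.

4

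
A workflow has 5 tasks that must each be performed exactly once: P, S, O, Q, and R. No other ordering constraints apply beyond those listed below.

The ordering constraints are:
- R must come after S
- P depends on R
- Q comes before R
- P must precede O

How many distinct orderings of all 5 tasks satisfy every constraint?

2

2 tasks have no prerequisites (S, Q), so any of them could come first.
Systematically extending each partial ordering one task at a time and counting, there are 2 complete orderings.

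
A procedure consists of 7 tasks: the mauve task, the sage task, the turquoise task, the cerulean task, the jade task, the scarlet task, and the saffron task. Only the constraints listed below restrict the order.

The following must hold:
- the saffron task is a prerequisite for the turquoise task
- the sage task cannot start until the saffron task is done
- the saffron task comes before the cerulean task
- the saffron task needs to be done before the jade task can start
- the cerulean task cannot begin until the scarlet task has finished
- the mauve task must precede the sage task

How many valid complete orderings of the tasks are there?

348

3 tasks have no prerequisites (the mauve task, the scarlet task, the saffron task), so any of them could come first.
Systematically extending each partial ordering one task at a time and counting, there are 348 complete orderings.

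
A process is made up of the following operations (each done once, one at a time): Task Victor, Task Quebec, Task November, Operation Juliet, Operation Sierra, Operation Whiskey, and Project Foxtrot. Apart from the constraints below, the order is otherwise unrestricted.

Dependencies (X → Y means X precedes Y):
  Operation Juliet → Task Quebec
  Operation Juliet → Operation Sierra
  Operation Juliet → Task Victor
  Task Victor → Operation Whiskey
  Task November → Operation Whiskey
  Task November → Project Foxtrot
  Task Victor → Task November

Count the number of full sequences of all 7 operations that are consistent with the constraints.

60

Operation Juliet is the only operation with nothing required before it, so every ordering starts there.
Counting all ways to extend the partial order to a total order gives 60.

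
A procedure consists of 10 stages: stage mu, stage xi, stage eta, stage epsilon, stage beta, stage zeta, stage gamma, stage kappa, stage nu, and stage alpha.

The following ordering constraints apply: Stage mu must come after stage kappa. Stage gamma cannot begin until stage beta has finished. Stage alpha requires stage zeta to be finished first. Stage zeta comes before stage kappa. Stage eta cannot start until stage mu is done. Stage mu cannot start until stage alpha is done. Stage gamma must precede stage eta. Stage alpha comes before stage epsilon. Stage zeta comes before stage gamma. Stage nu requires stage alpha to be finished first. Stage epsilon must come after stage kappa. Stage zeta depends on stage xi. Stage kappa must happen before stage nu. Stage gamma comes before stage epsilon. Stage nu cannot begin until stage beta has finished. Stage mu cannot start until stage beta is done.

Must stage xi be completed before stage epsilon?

Yes

There is a constraint chain stage xi → stage zeta → stage alpha → stage epsilon.
That forces stage xi before stage epsilon in every valid schedule.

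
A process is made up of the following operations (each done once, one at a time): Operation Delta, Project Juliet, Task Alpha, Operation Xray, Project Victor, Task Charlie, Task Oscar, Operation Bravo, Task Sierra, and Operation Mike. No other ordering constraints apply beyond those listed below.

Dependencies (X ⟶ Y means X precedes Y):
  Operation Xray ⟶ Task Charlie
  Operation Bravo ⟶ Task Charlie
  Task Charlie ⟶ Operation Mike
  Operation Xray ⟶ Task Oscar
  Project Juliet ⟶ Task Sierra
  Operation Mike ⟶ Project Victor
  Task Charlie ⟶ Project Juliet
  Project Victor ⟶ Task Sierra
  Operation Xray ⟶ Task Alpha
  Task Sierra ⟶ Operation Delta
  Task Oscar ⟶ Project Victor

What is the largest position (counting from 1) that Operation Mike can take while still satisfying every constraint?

The operations that are forced after Operation Mike, directly or by a chain of constraints, are Operation Delta, Project Victor, Task Sierra. That's 3 operations.
With 3 mandatory successors out of 10 operations total, the latest slot for Operation Mike is 10−3 = 7, and it's reachable by doing all non-successors before Operation Mike.

7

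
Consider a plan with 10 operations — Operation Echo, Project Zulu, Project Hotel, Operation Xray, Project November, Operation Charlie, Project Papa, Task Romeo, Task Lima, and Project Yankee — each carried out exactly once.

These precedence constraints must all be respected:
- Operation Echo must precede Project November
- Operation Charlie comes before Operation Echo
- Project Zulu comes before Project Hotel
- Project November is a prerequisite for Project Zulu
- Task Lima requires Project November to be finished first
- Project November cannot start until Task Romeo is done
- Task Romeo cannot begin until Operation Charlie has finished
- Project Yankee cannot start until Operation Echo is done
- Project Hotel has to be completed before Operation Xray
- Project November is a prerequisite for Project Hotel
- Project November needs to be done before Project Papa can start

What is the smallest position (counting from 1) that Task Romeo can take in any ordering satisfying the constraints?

2

The only operation forced before Task Romeo (directly or transitively) is Operation Charlie.
With 1 mandatory predecessor, the earliest Task Romeo can sit is position 1+1 = 2, and placing just that one first achieves it.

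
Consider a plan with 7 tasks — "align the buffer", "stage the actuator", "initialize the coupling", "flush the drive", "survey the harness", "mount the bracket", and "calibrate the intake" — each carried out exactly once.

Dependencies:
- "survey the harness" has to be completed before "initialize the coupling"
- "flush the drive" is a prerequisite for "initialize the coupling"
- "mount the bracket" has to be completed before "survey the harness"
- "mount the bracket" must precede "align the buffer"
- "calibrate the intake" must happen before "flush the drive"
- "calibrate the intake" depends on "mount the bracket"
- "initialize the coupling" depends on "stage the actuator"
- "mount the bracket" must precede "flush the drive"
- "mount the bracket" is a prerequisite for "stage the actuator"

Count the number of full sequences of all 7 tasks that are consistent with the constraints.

"mount the bracket" is the only task with nothing required before it, so every ordering starts there.
Systematically extending each partial ordering one task at a time and counting, there are 72 complete orderings.

72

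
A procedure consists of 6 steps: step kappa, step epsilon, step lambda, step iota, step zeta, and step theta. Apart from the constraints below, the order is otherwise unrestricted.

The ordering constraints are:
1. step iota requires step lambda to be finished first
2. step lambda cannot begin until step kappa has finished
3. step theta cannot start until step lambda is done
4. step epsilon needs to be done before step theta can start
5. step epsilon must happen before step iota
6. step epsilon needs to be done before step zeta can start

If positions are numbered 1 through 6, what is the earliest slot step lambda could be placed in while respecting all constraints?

Working backwards through the constraints from step lambda, its only required predecessor is step kappa.
So at minimum 1 step comes before step lambda, putting step lambda no earlier than position 2. That position is achievable by scheduling exactly that predecessor first.

2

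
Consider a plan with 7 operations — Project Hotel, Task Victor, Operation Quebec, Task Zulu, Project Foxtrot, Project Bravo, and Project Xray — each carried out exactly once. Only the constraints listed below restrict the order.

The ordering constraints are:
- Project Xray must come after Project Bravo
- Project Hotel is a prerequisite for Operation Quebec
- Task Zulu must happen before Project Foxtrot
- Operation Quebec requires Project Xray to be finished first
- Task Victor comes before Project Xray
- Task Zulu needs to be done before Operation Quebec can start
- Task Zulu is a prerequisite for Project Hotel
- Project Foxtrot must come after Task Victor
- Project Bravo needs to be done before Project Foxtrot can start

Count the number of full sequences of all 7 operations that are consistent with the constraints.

The operations with no prerequisites are Task Victor, Task Zulu, Project Bravo; any of them can be placed first.
Counting all ways to extend the partial order to a total order gives 72.

72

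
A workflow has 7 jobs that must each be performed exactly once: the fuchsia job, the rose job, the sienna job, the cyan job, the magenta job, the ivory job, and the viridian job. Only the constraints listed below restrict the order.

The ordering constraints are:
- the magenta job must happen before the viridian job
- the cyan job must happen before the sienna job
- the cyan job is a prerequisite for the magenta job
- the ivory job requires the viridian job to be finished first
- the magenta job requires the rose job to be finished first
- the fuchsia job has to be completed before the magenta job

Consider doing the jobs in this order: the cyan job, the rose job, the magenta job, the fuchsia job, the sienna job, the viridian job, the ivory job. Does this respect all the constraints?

No

The sequence places the magenta job ahead of the fuchsia job.
That contradicts the constraint that the fuchsia job must precede the magenta job.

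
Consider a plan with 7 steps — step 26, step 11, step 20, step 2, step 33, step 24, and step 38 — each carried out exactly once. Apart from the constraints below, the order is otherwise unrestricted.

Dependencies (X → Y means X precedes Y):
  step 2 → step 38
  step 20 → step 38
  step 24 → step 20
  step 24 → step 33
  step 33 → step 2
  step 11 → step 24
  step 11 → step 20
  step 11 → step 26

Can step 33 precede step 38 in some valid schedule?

Yes

The constraints force step 33 before step 38, so yes — every valid ordering has step 33 earlier.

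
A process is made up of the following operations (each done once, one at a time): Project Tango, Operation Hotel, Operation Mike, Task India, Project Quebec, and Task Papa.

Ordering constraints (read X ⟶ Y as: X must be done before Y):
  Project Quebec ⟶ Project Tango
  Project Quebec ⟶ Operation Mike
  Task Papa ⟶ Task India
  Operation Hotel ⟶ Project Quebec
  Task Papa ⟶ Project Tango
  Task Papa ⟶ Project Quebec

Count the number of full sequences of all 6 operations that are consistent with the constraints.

2 operations have no prerequisites (Operation Hotel, Task Papa), so any of them could come first.
Counting all ways to extend the partial order to a total order gives 18.

18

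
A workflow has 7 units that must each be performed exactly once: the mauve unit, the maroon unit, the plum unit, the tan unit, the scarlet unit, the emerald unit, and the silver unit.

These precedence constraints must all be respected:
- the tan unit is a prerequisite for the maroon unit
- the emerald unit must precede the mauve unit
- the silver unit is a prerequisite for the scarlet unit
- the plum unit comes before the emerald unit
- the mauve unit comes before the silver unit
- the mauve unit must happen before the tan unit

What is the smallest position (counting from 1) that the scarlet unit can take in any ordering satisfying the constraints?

The units that are forced before the scarlet unit, directly or transitively, are the mauve unit, the plum unit, the emerald unit, the silver unit. That's 4 units.
So at minimum 4 units come before the scarlet unit, putting the scarlet unit no earlier than position 5. That position is achievable by scheduling exactly those predecessors first.

5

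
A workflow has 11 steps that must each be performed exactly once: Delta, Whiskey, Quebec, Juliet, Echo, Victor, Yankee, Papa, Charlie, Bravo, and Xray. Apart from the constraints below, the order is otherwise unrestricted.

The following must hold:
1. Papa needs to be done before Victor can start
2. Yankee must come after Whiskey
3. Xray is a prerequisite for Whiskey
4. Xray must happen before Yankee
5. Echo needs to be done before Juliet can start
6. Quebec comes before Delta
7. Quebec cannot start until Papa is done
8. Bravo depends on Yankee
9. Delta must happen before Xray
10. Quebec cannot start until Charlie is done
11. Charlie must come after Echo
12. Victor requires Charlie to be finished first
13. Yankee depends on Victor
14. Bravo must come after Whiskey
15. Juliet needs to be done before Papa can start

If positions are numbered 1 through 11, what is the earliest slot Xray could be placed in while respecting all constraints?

Every step that must precede Xray has to come before it. Tracing all chains that end at Xray, those steps are: Delta, Quebec, Juliet, Echo, Papa, Charlie — 6 in total.
So at minimum 6 steps come before Xray, putting Xray no earlier than position 7. That position is achievable by scheduling exactly those predecessors first.

7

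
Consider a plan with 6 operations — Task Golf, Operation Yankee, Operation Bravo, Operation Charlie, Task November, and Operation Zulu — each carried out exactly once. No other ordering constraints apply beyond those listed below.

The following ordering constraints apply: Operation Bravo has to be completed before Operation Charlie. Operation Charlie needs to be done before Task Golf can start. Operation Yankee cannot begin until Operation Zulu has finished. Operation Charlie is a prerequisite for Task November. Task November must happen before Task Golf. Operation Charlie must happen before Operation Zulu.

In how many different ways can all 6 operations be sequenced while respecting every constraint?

Only Operation Bravo has no prerequisites, so it must go first.
Counting all ways to extend the partial order to a total order gives 6.

6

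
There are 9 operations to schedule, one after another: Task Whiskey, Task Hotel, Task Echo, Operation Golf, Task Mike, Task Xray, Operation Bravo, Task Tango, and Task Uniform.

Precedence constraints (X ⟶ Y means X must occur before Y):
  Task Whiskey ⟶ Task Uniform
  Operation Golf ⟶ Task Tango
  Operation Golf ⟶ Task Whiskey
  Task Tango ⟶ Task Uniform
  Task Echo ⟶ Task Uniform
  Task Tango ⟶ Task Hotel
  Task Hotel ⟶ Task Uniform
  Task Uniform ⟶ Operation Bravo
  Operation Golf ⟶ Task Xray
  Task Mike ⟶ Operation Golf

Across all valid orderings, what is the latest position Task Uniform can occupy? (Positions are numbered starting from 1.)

8

The only operation forced after Task Uniform (directly or by a chain) is Operation Bravo.
So at least 1 operation follows Task Uniform, putting Task Uniform no later than position 8. That position is achievable by scheduling everything else first.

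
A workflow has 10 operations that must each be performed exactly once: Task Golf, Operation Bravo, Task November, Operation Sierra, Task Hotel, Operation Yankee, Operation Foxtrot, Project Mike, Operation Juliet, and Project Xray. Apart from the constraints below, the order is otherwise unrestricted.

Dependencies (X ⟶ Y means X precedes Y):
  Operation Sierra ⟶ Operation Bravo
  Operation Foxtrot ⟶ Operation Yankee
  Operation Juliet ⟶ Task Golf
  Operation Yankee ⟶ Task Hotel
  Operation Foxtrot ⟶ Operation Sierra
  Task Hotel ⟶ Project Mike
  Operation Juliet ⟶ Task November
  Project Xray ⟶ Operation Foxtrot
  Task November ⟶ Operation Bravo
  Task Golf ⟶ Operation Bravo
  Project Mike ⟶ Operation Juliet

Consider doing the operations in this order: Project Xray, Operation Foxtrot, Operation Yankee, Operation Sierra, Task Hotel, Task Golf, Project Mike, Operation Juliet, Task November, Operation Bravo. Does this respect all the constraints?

The sequence places Task Golf ahead of Operation Juliet.
Since Operation Juliet is required before Task Golf, the ordering is invalid.

No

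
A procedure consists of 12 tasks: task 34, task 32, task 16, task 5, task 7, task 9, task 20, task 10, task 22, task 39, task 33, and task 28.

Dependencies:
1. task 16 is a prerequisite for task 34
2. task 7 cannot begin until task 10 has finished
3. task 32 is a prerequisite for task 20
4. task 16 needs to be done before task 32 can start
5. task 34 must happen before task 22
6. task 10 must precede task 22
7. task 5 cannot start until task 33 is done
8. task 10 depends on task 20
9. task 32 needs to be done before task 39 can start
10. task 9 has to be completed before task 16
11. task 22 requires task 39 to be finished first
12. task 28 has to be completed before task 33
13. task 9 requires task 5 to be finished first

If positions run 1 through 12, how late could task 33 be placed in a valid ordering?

The tasks that are forced after task 33, directly or by a chain of constraints, are task 34, task 32, task 16, task 5, task 7, task 9, task 20, task 10, task 22, task 39. That's 10 tasks.
With 10 mandatory successors out of 12 tasks total, the latest slot for task 33 is 12−10 = 2, and it's reachable by doing all non-successors before task 33.

2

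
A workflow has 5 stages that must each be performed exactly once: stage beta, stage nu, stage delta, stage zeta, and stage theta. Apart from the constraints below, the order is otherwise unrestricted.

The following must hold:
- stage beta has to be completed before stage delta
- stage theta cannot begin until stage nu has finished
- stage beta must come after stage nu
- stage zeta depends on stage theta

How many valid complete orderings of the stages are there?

Only stage nu has no prerequisites, so it must go first.
Systematically extending each partial ordering one stage at a time and counting, there are 6 complete orderings.

6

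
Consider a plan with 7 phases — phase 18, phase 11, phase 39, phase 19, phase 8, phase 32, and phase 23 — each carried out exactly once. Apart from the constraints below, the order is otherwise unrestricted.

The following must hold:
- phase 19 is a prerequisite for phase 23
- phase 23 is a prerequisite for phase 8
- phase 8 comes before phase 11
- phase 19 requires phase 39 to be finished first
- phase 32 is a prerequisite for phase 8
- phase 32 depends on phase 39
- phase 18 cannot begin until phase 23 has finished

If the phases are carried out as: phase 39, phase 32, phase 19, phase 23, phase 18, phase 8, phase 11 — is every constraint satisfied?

Yes

Every stated constraint is respected: phase 32 sits at position 2, ahead of phase 8 at position 6, and each of the other listed pairs likewise has the predecessor earlier in the sequence.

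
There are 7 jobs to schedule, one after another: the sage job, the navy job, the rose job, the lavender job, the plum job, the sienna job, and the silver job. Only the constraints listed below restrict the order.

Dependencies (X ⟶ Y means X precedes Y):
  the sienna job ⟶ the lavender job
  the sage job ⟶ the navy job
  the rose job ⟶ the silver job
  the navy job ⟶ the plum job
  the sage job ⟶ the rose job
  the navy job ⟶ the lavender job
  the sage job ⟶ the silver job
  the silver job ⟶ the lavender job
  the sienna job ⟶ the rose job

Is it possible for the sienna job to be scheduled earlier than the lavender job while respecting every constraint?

Yes

The sienna job is actually forced before the lavender job by the constraints, so certainly some valid ordering has the sienna job first.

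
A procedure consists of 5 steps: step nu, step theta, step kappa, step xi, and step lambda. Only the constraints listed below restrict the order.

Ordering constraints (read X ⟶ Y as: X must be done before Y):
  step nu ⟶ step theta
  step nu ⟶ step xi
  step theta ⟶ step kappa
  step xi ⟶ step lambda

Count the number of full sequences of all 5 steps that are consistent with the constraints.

6

Only step nu has no prerequisites, so it must go first.
Counting all ways to extend the partial order to a total order gives 6.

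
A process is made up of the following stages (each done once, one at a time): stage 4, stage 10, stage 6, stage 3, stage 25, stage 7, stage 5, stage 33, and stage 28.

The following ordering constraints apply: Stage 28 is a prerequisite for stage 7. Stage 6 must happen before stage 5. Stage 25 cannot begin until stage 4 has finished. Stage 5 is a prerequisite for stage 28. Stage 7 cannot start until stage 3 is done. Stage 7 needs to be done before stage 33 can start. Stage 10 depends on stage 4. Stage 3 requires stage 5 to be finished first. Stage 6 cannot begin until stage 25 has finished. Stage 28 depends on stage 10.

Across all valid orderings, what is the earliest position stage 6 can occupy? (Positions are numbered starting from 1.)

Every stage that must precede stage 6 has to come before it. Tracing all chains that end at stage 6, those stages are: stage 4, stage 25 — 2 in total.
With 2 mandatory predecessors, the earliest stage 6 can sit is position 2+1 = 3, and placing just those 2 first achieves it.

3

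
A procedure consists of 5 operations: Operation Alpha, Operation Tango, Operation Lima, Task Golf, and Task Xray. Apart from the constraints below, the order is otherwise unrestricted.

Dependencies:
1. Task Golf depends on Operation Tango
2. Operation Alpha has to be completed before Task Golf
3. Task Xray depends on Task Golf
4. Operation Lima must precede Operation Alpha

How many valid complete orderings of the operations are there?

3

2 operations have no prerequisites (Operation Tango, Operation Lima), so any of them could come first.
Counting all ways to extend the partial order to a total order gives 3.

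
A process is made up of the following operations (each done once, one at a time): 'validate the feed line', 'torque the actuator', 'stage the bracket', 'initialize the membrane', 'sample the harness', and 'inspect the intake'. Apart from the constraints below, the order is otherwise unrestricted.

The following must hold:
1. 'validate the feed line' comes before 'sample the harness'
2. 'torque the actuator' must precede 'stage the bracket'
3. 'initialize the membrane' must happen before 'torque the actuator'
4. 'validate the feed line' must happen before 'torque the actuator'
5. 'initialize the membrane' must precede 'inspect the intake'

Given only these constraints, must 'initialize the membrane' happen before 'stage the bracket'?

Yes

Following the dependencies: 'initialize the membrane' → 'torque the actuator' → 'stage the bracket'.
Hence 'initialize the membrane' necessarily comes before 'stage the bracket'.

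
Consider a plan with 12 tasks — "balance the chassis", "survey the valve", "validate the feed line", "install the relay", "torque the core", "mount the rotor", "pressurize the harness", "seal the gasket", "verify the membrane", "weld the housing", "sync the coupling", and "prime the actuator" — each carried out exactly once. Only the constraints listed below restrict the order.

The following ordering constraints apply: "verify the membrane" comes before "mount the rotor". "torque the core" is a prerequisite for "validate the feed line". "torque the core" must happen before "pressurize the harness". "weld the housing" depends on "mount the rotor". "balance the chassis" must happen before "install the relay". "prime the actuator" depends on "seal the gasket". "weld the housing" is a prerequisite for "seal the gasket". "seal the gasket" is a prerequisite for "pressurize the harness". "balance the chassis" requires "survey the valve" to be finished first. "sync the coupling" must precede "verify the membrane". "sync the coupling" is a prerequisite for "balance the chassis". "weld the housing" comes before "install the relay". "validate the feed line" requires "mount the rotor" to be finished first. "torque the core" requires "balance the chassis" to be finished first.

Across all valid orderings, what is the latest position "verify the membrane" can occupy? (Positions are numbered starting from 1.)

5

Following every chain forward from "verify the membrane", the tasks that must come later are "validate the feed line", "install the relay", "mount the rotor", "pressurize the harness", "seal the gasket", "weld the housing", "prime the actuator" — 7 of them.
So at least 7 tasks follow "verify the membrane", putting "verify the membrane" no later than position 5. That position is achievable by scheduling everything else first.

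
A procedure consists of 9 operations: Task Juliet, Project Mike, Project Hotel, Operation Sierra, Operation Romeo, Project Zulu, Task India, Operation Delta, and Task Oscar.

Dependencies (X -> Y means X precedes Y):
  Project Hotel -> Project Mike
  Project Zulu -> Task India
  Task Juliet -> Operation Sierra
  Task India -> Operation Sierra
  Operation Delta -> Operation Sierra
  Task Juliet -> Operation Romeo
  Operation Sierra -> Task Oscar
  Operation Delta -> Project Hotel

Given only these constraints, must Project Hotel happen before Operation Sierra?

No

No chain of constraints connects Project Hotel to Operation Sierra in either direction.
So Project Hotel can come before Operation Sierra or after — it is not forced.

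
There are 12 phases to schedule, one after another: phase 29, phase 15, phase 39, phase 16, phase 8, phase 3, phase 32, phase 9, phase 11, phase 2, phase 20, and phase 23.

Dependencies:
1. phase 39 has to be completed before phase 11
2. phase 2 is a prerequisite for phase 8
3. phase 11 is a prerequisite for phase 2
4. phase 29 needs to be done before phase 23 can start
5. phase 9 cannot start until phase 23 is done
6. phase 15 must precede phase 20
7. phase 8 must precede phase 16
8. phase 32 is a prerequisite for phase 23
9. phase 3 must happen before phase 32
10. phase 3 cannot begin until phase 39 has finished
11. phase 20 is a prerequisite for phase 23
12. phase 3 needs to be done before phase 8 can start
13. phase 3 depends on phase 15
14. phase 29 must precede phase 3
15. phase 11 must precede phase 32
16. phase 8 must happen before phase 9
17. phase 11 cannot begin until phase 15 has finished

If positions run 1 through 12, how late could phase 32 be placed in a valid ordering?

10

Every phase that must follow phase 32 has to come after it. Tracing all chains starting from phase 32, those phases are: phase 9, phase 23 — 2 in total.
So at least 2 phases follow phase 32, putting phase 32 no later than position 10. That position is achievable by scheduling everything else first.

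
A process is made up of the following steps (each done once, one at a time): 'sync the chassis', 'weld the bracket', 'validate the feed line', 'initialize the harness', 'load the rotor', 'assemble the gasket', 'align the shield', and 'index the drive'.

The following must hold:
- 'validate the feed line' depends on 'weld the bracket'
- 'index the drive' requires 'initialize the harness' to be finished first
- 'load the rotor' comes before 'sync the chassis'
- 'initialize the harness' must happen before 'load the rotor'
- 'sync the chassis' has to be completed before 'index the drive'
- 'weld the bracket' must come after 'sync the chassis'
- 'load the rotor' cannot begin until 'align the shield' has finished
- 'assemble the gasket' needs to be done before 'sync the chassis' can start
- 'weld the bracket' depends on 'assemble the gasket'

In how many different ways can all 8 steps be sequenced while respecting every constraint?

The steps with no prerequisites are 'initialize the harness', 'assemble the gasket', 'align the shield'; any of them can be placed first.
Counting all ways to extend the partial order to a total order gives 24.

24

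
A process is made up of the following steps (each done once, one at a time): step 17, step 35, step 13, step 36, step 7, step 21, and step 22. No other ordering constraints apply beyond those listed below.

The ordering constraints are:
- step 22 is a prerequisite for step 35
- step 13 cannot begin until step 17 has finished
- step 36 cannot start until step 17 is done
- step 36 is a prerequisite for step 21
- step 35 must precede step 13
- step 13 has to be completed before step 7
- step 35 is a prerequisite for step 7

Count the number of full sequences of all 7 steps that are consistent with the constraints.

2 steps have no prerequisites (step 17, step 22), so any of them could come first.
Enumerating by repeatedly choosing an available step (one whose prerequisites are all placed) gives 31 distinct complete orderings.

31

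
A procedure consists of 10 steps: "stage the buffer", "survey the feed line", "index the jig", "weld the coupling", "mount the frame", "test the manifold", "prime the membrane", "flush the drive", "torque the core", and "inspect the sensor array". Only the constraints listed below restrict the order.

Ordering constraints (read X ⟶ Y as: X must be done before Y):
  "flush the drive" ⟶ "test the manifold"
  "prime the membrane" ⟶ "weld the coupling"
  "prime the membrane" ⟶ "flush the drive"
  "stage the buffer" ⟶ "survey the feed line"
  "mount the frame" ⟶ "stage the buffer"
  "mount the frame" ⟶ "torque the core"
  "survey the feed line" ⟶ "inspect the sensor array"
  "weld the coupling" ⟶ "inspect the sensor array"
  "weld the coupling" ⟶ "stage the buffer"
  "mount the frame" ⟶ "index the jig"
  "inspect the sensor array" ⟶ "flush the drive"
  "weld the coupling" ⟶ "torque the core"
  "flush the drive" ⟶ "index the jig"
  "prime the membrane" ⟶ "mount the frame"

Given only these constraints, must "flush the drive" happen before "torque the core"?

No

Nothing in the constraints links "flush the drive" and "torque the core"; they are unordered relative to each other.
A valid ordering placing "torque the core" before "flush the drive" exists, so the answer is no.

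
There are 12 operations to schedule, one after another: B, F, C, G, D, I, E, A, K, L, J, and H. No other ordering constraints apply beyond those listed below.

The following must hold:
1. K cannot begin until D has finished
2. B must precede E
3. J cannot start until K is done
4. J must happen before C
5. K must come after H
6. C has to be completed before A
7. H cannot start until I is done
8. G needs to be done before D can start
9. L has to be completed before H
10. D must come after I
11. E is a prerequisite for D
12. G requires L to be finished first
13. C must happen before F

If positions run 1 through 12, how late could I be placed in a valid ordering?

5

The operations that are forced after I, directly or by a chain of constraints, are F, C, D, A, K, J, H. That's 7 operations.
With 7 mandatory successors out of 12 operations total, the latest slot for I is 12−7 = 5, and it's reachable by doing all non-successors before I.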